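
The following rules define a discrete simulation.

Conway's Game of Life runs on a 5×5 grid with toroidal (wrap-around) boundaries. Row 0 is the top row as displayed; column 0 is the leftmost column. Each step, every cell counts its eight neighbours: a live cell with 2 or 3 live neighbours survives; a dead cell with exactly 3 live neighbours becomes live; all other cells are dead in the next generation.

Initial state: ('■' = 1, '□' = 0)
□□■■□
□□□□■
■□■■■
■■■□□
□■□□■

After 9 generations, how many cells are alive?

gen 0: □□■■□
□□□□■
■□■■■
■■■□□
□■□□■
gen 1: ■□■■■
■■□□□
□□■□□
□□□□□
□□□□■
gen 2: □□■■□
■□□□□
□■□□□
□□□□□
■□□□■
gen 3: ■■□■□
□■■□□
□□□□□
■□□□□
□□□■■
gen 4: ■■□■□
■■■□□
□■□□□
□□□□■
□■■■□
gen 5: □□□■□
□□□□■
□■■□□
■■□■□
□■□■□
gen 6: □□■■■
□□■■□
□■■■■
■□□■■
■■□■□
gen 7: ■□□□□
■□□□□
□■□□□
□□□□□
□■□□□
gen 8: ■■□□□
■■□□□
□□□□□
□□□□□
□□□□□
gen 9: ■■□□□
■■□□□
□□□□□
□□□□□
□□□□□

4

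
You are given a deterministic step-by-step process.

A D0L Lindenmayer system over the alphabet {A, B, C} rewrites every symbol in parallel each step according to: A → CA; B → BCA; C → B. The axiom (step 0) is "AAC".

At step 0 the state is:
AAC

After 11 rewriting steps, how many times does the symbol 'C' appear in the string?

1536

step 0: AAC
step 1: CACAB
step 2: BCABCABCA
step 3: BCABCABCABCABCABCA
step 4: BCABCABCABCABCABCABCABCABCABCABCABCA
step 5: BCABCABCABCABCABCABCABCABCABCABCABCABCABCABCABCABCABCABCABCABCABCABCABCA
step 6: BCABCABCABCABCABCABCABCABCABCABCABCABCABCABCABCABCABCABCAB…ABCABCABCABCABCABCABCABCABCABCABCABCABCABCABCABCABCABCABCA  (len 144)
step 7: BCABCABCABCABCABCABCABCABCABCABCABCABCABCABCABCABCABCABCAB…ABCABCABCABCABCABCABCABCABCABCABCABCABCABCABCABCABCABCABCA  (len 288)
step 8: BCABCABCABCABCABCABCABCABCABCABCABCABCABCABCABCABCABCABCAB…ABCABCABCABCABCABCABCABCABCABCABCABCABCABCABCABCABCABCABCA  (len 576)
step 9: BCABCABCABCABCABCABCABCABCABCABCABCABCABCABCABCABCABCABCAB…ABCABCABCABCABCABCABCABCABCABCABCABCABCABCABCABCABCABCABCA  (len 1152)
step 10: BCABCABCABCABCABCABCABCABCABCABCABCABCABCABCABCABCABCABCAB…ABCABCABCABCABCABCABCABCABCABCABCABCABCABCABCABCABCABCABCA  (len 2304)
step 11: BCABCABCABCABCABCABCABCABCABCABCABCABCABCABCABCABCABCABCAB…ABCABCABCABCABCABCABCABCABCABCABCABCABCABCABCABCABCABCABCA  (len 4608)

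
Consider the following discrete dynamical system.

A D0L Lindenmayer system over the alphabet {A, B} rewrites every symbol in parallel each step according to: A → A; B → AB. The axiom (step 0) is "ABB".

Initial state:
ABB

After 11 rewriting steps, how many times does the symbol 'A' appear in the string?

23

gen 0: ABB
gen 1: AABAB
gen 2: AAABAAB
gen 3: AAAABAAAB
gen 4: AAAAABAAAAB
gen 5: AAAAAABAAAAAB
gen 6: AAAAAAABAAAAAAB
gen 7: AAAAAAAABAAAAAAAB
gen 8: AAAAAAAAABAAAAAAAAB
gen 9: AAAAAAAAAABAAAAAAAAAB
gen 10: AAAAAAAAAAABAAAAAAAAAAB
gen 11: AAAAAAAAAAAABAAAAAAAAAAAB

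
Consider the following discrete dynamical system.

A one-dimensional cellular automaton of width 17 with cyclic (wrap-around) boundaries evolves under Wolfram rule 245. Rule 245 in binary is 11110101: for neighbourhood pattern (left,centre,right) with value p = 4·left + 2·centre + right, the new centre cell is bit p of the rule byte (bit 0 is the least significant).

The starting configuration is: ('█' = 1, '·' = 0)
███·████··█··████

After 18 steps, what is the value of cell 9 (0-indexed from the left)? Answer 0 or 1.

0) ███·████··█··████
1) ████·████·██··███
2) █████·████·██··██
3) ██████·████·██··█
4) ███████·████·██··
5) ·███████·████·██·
6) ··███████·████·██
7) █··███████·████·█
8) ██··███████·████·
9) ·██··███████·████
10) █·██··███████·███
11) ██·██··███████·██
12) ███·██··███████·█
13) ████·██··███████·
14) ·████·██··███████
15) █·████·██··██████
16) ██·████·██··█████
17) ███·████·██··████
18) ████·████·██··███

0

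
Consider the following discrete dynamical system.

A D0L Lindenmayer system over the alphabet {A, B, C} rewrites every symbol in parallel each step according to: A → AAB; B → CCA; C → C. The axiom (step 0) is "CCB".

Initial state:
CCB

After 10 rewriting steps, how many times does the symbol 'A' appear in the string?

step 0: CCB
step 1: CCCCA
step 2: CCCCAAB
step 3: CCCCAABAABCCA
step 4: CCCCAABAABCCAAABAABCCACCAAB
step 5: CCCCAABAABCCAAABAABCCACCAABAABAABCCAAABAABCCACCAABCCAABAABCCA
step 6: CCCCAABAABCCAAABAABCCACCAABAABAABCCAAABAABCCACCAABCCAABAAB…ABAABCCAAABAABCCACCAABCCAABAABCCACCAABAABCCAAABAABCCACCAAB  (len 143)
step 7: CCCCAABAABCCAAABAABCCACCAABAABAABCCAAABAABCCACCAABCCAABAAB…CAABAABCCAAABAABCCACCAABAABAABCCAAABAABCCACCAABCCAABAABCCA  (len 341)
step 8: CCCCAABAABCCAAABAABCCACCAABAABAABCCAAABAABCCACCAABCCAABAAB…ABAABCCAAABAABCCACCAABCCAABAABCCACCAABAABCCAAABAABCCACCAAB  (len 819)
step 9: CCCCAABAABCCAAABAABCCACCAABAABAABCCAAABAABCCACCAABCCAABAAB…CAABAABCCAAABAABCCACCAABAABAABCCAAABAABCCACCAABCCAABAABCCA  (len 1973)
step 10: CCCCAABAABCCAAABAABCCACCAABAABAABCCAAABAABCCACCAABCCAABAAB…ABAABCCAAABAABCCACCAABCCAABAABCCACCAABAABCCAAABAABCCACCAAB  (len 4759)

2378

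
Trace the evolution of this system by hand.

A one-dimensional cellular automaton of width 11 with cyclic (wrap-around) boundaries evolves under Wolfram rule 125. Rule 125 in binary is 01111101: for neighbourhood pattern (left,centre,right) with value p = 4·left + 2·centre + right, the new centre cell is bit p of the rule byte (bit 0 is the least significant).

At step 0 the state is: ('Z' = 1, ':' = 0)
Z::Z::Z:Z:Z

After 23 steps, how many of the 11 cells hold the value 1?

0) Z::Z::Z:Z:Z
1) ZZ:ZZ:ZZZZZ
2) :ZZZZZZ::::
3) :Z::::ZZZZZ
4) ZZZZZ:Z:::Z
5) ::::ZZZZZ:Z
6) ZZZ:Z:::ZZZ
7) ::ZZZZZ:Z::
8) Z:Z:::ZZZZZ
9) ZZZZZ:Z::::
10) Z:::ZZZZZZ:
11) ZZZ:Z::::ZZ
12) ::ZZZZZZ:Z:
13) Z:Z::::ZZZZ
14) ZZZZZZ:Z:::
15) Z::::ZZZZZ:
16) ZZZZ:Z:::ZZ
17) :::ZZZZZ:Z:
18) ZZ:Z:::ZZZZ
19) :ZZZZZ:Z:::
20) :Z:::ZZZZZZ
21) ZZZZ:Z::::Z
22) :::ZZZZZZ:Z
23) ZZ:Z::::ZZZ

6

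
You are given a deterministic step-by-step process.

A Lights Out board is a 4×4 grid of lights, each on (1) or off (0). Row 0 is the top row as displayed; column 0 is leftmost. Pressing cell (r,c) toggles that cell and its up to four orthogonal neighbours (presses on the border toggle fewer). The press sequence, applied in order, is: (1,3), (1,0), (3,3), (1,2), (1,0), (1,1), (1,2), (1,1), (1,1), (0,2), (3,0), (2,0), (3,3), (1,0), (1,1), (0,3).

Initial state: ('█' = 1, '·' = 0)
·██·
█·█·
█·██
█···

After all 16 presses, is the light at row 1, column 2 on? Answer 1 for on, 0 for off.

0) ·██·
█·█·
█·██
█···
1) ·███
█··█
█·█·
█···
2) ████
·█·█
··█·
█···
3) ████
·█·█
··██
█·██
4) ██·█
··█·
···█
█·██
5) ·█·█
███·
█··█
█·██
6) ···█
····
██·█
█·██
7) ··██
·███
████
█·██
8) ·███
█··█
█·██
█·██
9) ··██
·███
████
█·██
10) ·█··
·█·█
████
█·██
11) ·█··
·█·█
·███
·███
12) ·█··
██·█
█·██
████
13) ·█··
██·█
█·█·
██··
14) ██··
···█
··█·
██··
15) █···
████
·██·
██··
16) █·██
███·
·██·
██··

1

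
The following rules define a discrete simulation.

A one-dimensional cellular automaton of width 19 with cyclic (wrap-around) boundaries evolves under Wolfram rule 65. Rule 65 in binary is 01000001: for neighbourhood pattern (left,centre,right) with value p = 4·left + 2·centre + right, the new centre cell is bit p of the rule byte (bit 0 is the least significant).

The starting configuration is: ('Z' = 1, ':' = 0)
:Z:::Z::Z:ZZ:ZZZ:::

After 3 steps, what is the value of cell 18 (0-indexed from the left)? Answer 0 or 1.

0

t=0: :Z:::Z::Z:ZZ:ZZZ:::
t=1: :::Z:::::::Z:::Z:ZZ
t=2: :Z:::ZZZZZ:::Z::::Z
t=3: :::Z:::::Z:Z:::ZZ::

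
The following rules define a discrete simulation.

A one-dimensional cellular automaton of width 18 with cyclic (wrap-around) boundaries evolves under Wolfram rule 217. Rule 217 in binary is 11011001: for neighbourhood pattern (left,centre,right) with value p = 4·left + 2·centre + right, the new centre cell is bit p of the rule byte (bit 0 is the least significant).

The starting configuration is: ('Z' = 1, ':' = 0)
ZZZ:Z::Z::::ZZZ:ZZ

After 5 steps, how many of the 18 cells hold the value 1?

15

[0] ZZZ:Z::Z::::ZZZ:ZZ
[1] ZZZ::Z::ZZZ:ZZZ:ZZ
[2] ZZZZ::Z:ZZZ:ZZZ:ZZ
[3] ZZZZZ:::ZZZ:ZZZ:ZZ
[4] ZZZZZZZ:ZZZ:ZZZ:ZZ
[5] ZZZZZZZ:ZZZ:ZZZ:ZZ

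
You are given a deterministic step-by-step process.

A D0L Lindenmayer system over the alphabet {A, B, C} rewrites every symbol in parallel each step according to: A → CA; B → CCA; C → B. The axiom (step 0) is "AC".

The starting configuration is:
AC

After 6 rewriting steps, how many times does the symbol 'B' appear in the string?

[0] AC
[1] CAB
[2] BCACCA
[3] CCABCABBCA
[4] BBCACCABCACCACCABCA
[5] CCACCABCABBCACCABCABBCABBCACCABCA
[6] BBCABBCACCABCACCACCABCABBCACCABCACCACCABCACCACCABCABBCACCABCA

14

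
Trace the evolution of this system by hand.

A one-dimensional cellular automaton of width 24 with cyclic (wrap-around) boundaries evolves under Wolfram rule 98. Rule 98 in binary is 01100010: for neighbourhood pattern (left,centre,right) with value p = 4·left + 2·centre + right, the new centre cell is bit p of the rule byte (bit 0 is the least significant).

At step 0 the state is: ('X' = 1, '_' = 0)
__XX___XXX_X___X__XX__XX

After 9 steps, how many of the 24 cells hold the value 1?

10

t=0: __XX___XXX_X___X__XX__XX
t=1: _X_X__X__XX___X__X_X_X_X
t=2: X_X__X__X_X__X__X_X_X_X_
t=3: _X__X__X_X__X__X_X_X_X_X
t=4: X__X__X_X__X__X_X_X_X_X_
t=5: __X__X_X__X__X_X_X_X_X_X
t=6: _X__X_X__X__X_X_X_X_X_X_
t=7: X__X_X__X__X_X_X_X_X_X__
t=8: __X_X__X__X_X_X_X_X_X__X
t=9: _X_X__X__X_X_X_X_X_X__X_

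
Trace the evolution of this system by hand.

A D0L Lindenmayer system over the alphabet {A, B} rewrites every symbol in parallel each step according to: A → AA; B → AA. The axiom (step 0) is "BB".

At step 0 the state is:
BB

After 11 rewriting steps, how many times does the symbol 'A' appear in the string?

[0] BB
[1] AAAA
[2] AAAAAAAA
[3] AAAAAAAAAAAAAAAA
[4] AAAAAAAAAAAAAAAAAAAAAAAAAAAAAAAA
[5] AAAAAAAAAAAAAAAAAAAAAAAAAAAAAAAAAAAAAAAAAAAAAAAAAAAAAAAAAAAAAAAA
[6] AAAAAAAAAAAAAAAAAAAAAAAAAAAAAAAAAAAAAAAAAAAAAAAAAAAAAAAAAA…AAAAAAAAAAAAAAAAAAAAAAAAAAAAAAAAAAAAAAAAAAAAAAAAAAAAAAAAAA  (len 128)
[7] AAAAAAAAAAAAAAAAAAAAAAAAAAAAAAAAAAAAAAAAAAAAAAAAAAAAAAAAAA…AAAAAAAAAAAAAAAAAAAAAAAAAAAAAAAAAAAAAAAAAAAAAAAAAAAAAAAAAA  (len 256)
[8] AAAAAAAAAAAAAAAAAAAAAAAAAAAAAAAAAAAAAAAAAAAAAAAAAAAAAAAAAA…AAAAAAAAAAAAAAAAAAAAAAAAAAAAAAAAAAAAAAAAAAAAAAAAAAAAAAAAAA  (len 512)
[9] AAAAAAAAAAAAAAAAAAAAAAAAAAAAAAAAAAAAAAAAAAAAAAAAAAAAAAAAAA…AAAAAAAAAAAAAAAAAAAAAAAAAAAAAAAAAAAAAAAAAAAAAAAAAAAAAAAAAA  (len 1024)
[10] AAAAAAAAAAAAAAAAAAAAAAAAAAAAAAAAAAAAAAAAAAAAAAAAAAAAAAAAAA…AAAAAAAAAAAAAAAAAAAAAAAAAAAAAAAAAAAAAAAAAAAAAAAAAAAAAAAAAA  (len 2048)
[11] AAAAAAAAAAAAAAAAAAAAAAAAAAAAAAAAAAAAAAAAAAAAAAAAAAAAAAAAAA…AAAAAAAAAAAAAAAAAAAAAAAAAAAAAAAAAAAAAAAAAAAAAAAAAAAAAAAAAA  (len 4096)

4096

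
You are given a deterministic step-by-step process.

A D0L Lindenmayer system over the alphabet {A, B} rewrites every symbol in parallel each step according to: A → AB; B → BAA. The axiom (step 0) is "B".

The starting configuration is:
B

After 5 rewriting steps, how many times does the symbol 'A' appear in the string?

58

gen 0: B
gen 1: BAA
gen 2: BAAABAB
gen 3: BAAABABABBAAABBAA
gen 4: BAAABABABBAAABBAAABBAABAAABABABBAABAAABAB
gen 5: BAAABABABBAAABBAAABBAABAAABABABBAABAAABABABBAABAAABABBAAABABABBAAABBAAABBAABAAABABBAAABABABBAAABBAA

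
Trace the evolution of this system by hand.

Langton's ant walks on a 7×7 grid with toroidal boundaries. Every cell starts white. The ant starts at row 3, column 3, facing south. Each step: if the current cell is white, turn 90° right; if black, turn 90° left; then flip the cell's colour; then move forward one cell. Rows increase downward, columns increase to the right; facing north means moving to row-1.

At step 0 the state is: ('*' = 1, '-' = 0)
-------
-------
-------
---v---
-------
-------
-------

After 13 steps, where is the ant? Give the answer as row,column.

[0] -------
-------
-------
---v---
-------
-------
-------
[1] -------
-------
-------
--<*---
-------
-------
-------
[2] -------
-------
--^----
--**---
-------
-------
-------
[3] -------
-------
--*>---
--**---
-------
-------
-------
[4] -------
-------
--**---
--*v---
-------
-------
-------
[5] -------
-------
--**---
--*->--
-------
-------
-------
[6] -------
-------
--**---
--*-*--
----v--
-------
-------
[7] -------
-------
--**---
--*-*--
---<*--
-------
-------
[8] -------
-------
--**---
--*^*--
---**--
-------
-------
[9] -------
-------
--**---
--**>--
---**--
-------
-------
[10] -------
-------
--**^--
--**---
---**--
-------
-------
[11] -------
-------
--***>-
--**---
---**--
-------
-------
[12] -------
-------
--****-
--**-v-
---**--
-------
-------
[13] -------
-------
--****-
--**<*-
---**--
-------
-------

3,4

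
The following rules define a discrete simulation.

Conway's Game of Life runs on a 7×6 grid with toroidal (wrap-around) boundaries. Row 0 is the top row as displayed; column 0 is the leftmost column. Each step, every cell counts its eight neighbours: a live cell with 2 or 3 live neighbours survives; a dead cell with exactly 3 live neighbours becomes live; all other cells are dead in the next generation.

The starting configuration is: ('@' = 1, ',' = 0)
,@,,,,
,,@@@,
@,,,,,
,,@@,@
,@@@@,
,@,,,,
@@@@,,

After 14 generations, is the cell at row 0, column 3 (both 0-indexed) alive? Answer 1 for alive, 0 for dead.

1

step 0: ,@,,,,
,,@@@,
@,,,,,
,,@@,@
,@@@@,
,@,,,,
@@@@,,
step 1: @,,,@,
,@@@,,
,@,,,@
@,,,,@
@@,,@,
,,,,@,
@,,,,,
step 2: @,@@,@
,@@@@@
,@,,@@
,,,,@,
@@,,@,
@@,,,,
,,,,,,
step 3: @,,,,@
,,,,,,
,@,,,,
,@,@@,
@@,,,,
@@,,,@
,,@,,@
step 4: @,,,,@
@,,,,,
,,@,,,
,@,,,,
,,,,@,
,,@,,@
,,,,@,
step 5: @,,,,@
@@,,,@
,@,,,,
,,,,,,
,,,,,,
,,,@@@
@,,,@,
step 6: ,,,,@,
,@,,,@
,@,,,,
,,,,,,
,,,,@,
,,,@@@
@,,@,,
step 7: @,,,@@
@,,,,,
@,,,,,
,,,,,,
,,,@@@
,,,@,@
,,,@,,
step 8: @,,,@@
@@,,,,
,,,,,,
,,,,@@
,,,@,@
,,@@,@
@,,@,,
step 9: ,,,,@,
@@,,,,
@,,,,@
,,,,@@
@,@@,@
@,@@,@
@@@@,,
step 10: ,,,@,@
@@,,,,
,@,,@,
,@,@,,
,,@,,,
,,,,,,
@,,,,,
step 11: ,@,,,@
@@@,@@
,@,,,,
,@,@,,
,,@,,,
,,,,,,
,,,,,,
step 12: ,@@,@@
,,@,@@
,,,@@@
,@,,,,
,,@,,,
,,,,,,
,,,,,,
step 13: @@@,@@
,@@,,,
@,@@,@
,,@@@,
,,,,,,
,,,,,,
,,,,,,
step 14: @,@@,@
,,,,,,
@,,,,@
,@@,@@
,,,@,,
,,,,,,
@@,,,@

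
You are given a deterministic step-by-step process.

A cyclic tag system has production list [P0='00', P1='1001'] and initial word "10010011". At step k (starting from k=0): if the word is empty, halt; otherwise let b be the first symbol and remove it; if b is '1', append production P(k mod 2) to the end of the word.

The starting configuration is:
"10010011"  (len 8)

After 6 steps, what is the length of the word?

8

step 0: "10010011"  (len 8)
step 1: "001001100"  (len 9)
step 2: "01001100"  (len 8)
step 3: "1001100"  (len 7)
step 4: "0011001001"  (len 10)
step 5: "011001001"  (len 9)
step 6: "11001001"  (len 8)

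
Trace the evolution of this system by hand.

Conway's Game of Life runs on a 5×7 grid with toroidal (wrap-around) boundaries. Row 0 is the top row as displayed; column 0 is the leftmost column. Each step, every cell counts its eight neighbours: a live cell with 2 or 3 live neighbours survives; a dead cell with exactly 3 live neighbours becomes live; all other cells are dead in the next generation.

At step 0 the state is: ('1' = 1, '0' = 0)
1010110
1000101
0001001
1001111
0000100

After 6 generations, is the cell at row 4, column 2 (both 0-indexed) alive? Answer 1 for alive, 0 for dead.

0

k=0  1010110
1000101
0001001
1001111
0000100
k=1  1100100
1100100
0001000
1001001
1100000
k=2  0010001
1111100
0111101
1110001
0010000
k=3  1000000
0000101
0000101
0000011
0011001
k=4  1001011
1000001
1000101
1001101
1000011
k=5  0100100
0100100
0101100
0101100
0101000
k=6  1101100
1100110
1100010
1100000
1101000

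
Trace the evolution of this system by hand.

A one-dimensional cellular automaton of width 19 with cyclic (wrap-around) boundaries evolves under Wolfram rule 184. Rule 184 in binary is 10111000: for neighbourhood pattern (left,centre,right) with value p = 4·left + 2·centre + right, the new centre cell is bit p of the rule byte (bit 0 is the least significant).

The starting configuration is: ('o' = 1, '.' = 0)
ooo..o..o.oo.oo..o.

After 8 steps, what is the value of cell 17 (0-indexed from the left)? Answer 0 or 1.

1

0) ooo..o..o.oo.oo..o.
1) oo.o..o..oo.oo.o..o
2) o.o.o..o.o.oo.o.o.o
3) .o.o.o..o.oo.o.o.oo
4) o.o.o.o..oo.o.o.oo.
5) .o.o.o.o.o.o.o.oo.o
6) o.o.o.o.o.o.o.oo.o.
7) .o.o.o.o.o.o.oo.o.o
8) o.o.o.o.o.o.oo.o.o.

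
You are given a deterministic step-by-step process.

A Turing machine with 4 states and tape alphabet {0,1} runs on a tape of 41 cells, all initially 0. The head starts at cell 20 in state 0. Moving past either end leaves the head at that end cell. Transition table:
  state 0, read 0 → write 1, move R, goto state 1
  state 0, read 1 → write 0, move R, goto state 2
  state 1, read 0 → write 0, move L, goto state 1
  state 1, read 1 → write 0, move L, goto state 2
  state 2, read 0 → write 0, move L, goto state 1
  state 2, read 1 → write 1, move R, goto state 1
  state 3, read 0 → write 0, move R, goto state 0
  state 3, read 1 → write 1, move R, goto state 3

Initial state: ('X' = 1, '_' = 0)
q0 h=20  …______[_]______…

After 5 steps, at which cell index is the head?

[0] q0 h=20  …______[_]______…
[1] q1 h=21  …_____X[_]______…
[2] q1 h=20  …______[X]______…
[3] q2 h=19  …______[_]______…
[4] q1 h=18  …______[_]______…
[5] q1 h=17  …______[_]______…

17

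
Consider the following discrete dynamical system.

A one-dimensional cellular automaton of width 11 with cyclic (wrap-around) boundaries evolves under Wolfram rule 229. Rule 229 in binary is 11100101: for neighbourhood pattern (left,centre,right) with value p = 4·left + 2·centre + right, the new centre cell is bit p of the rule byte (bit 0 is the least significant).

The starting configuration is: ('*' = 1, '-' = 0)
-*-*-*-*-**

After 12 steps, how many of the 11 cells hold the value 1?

10

[0] -*-*-*-*-**
[1] *********-*
[2] **********-
[3] -**********
[4] *-*********
[5] **-********
[6] ***-*******
[7] ****-******
[8] *****-*****
[9] ******-****
[10] *******-***
[11] ********-**
[12] *********-*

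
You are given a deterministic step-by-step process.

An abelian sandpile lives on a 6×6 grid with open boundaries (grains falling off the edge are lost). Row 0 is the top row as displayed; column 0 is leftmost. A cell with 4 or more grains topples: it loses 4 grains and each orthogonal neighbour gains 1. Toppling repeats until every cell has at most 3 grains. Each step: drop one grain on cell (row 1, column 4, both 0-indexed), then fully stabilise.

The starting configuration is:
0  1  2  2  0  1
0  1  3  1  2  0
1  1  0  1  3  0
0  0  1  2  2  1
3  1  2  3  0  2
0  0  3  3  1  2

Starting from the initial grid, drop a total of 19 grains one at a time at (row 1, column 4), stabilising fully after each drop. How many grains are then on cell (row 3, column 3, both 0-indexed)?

1

t=0: 0  1  2  2  0  1
0  1  3  1  2  0
1  1  0  1  3  0
0  0  1  2  2  1
3  1  2  3  0  2
0  0  3  3  1  2
t=1: 0  1  2  2  0  1
0  1  3  1  3  0
1  1  0  1  3  0
0  0  1  2  2  1
3  1  2  3  0  2
0  0  3  3  1  2
t=2: 0  1  2  2  1  1
0  1  3  2  1  1
1  1  0  2  0  1
0  0  1  2  3  1
3  1  2  3  0  2
0  0  3  3  1  2
t=3: 0  1  2  2  1  1
0  1  3  2  2  1
1  1  0  2  0  1
0  0  1  2  3  1
3  1  2  3  0  2
0  0  3  3  1  2
t=4: 0  1  2  2  1  1
0  1  3  2  3  1
1  1  0  2  0  1
0  0  1  2  3  1
3  1  2  3  0  2
0  0  3  3  1  2
t=5: 0  1  2  2  2  1
0  1  3  3  0  2
1  1  0  2  1  1
0  0  1  2  3  1
3  1  2  3  0  2
0  0  3  3  1  2
t=6: 0  1  2  2  2  1
0  1  3  3  1  2
1  1  0  2  1  1
0  0  1  2  3  1
3  1  2  3  0  2
0  0  3  3  1  2
t=7: 0  1  2  2  2  1
0  1  3  3  2  2
1  1  0  2  1  1
0  0  1  2  3  1
3  1  2  3  0  2
0  0  3  3  1  2
t=8: 0  1  2  2  2  1
0  1  3  3  3  2
1  1  0  2  1  1
0  0  1  2  3  1
3  1  2  3  0  2
0  0  3  3  1  2
t=9: 0  1  3  3  3  1
0  2  0  1  1  3
1  1  1  3  2  1
0  0  1  2  3  1
3  1  2  3  0  2
0  0  3  3  1  2
t=10: 0  1  3  3  3  1
0  2  0  1  2  3
1  1  1  3  2  1
0  0  1  2  3  1
3  1  2  3  0  2
0  0  3  3  1  2
t=11: 0  1  3  3  3  1
0  2  0  1  3  3
1  1  1  3  2  1
0  0  1  2  3  1
3  1  2  3  0  2
0  0  3  3  1  2
t=12: 0  2  0  1  1  3
0  2  1  3  2  0
1  1  1  3  3  2
0  0  1  2  3  1
3  1  2  3  0  2
0  0  3  3  1  2
t=13: 0  2  0  1  1  3
0  2  1  3  3  0
1  1  1  3  3  2
0  0  1  2  3  1
3  1  2  3  0  2
0  0  3  3  1  2
t=14: 0  2  0  2  2  3
0  2  2  1  2  1
1  1  2  2  2  3
0  0  3  1  1  2
3  2  0  2  2  2
0  1  1  1  2  2
t=15: 0  2  0  2  2  3
0  2  2  1  3  1
1  1  2  2  2  3
0  0  3  1  1  2
3  2  0  2  2  2
0  1  1  1  2  2
t=16: 0  2  0  2  3  3
0  2  2  2  0  2
1  1  2  2  3  3
0  0  3  1  1  2
3  2  0  2  2  2
0  1  1  1  2  2
t=17: 0  2  0  2  3  3
0  2  2  2  1  2
1  1  2  2  3  3
0  0  3  1  1  2
3  2  0  2  2  2
0  1  1  1  2  2
t=18: 0  2  0  2  3  3
0  2  2  2  2  2
1  1  2  2  3  3
0  0  3  1  1  2
3  2  0  2  2  2
0  1  1  1  2  2
t=19: 0  2  0  2  3  3
0  2  2  2  3  2
1  1  2  2  3  3
0  0  3  1  1  2
3  2  0  2  2  2
0  1  1  1  2  2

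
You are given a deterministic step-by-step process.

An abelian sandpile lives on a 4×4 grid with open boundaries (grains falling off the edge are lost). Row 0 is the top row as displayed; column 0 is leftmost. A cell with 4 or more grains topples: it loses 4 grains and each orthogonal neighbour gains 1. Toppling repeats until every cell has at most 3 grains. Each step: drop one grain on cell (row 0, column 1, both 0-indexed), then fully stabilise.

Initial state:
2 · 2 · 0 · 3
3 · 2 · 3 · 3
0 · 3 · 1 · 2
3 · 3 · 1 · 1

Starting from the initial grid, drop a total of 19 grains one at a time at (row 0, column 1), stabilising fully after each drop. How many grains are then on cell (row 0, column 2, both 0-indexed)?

t=0: 2 · 2 · 0 · 3
3 · 2 · 3 · 3
0 · 3 · 1 · 2
3 · 3 · 1 · 1
t=1: 2 · 3 · 0 · 3
3 · 2 · 3 · 3
0 · 3 · 1 · 2
3 · 3 · 1 · 1
t=2: 3 · 0 · 1 · 3
3 · 3 · 3 · 3
0 · 3 · 1 · 2
3 · 3 · 1 · 1
t=3: 3 · 1 · 1 · 3
3 · 3 · 3 · 3
0 · 3 · 1 · 2
3 · 3 · 1 · 1
t=4: 3 · 2 · 1 · 3
3 · 3 · 3 · 3
0 · 3 · 1 · 2
3 · 3 · 1 · 1
t=5: 3 · 3 · 1 · 3
3 · 3 · 3 · 3
0 · 3 · 1 · 2
3 · 3 · 1 · 1
t=6: 1 · 3 · 0 · 1
1 · 3 · 2 · 1
3 · 1 · 3 · 3
0 · 1 · 2 · 1
t=7: 2 · 1 · 1 · 1
2 · 0 · 3 · 1
3 · 2 · 3 · 3
0 · 1 · 2 · 1
t=8: 2 · 2 · 1 · 1
2 · 0 · 3 · 1
3 · 2 · 3 · 3
0 · 1 · 2 · 1
t=9: 2 · 3 · 1 · 1
2 · 0 · 3 · 1
3 · 2 · 3 · 3
0 · 1 · 2 · 1
t=10: 3 · 0 · 2 · 1
2 · 1 · 3 · 1
3 · 2 · 3 · 3
0 · 1 · 2 · 1
t=11: 3 · 1 · 2 · 1
2 · 1 · 3 · 1
3 · 2 · 3 · 3
0 · 1 · 2 · 1
t=12: 3 · 2 · 2 · 1
2 · 1 · 3 · 1
3 · 2 · 3 · 3
0 · 1 · 2 · 1
t=13: 3 · 3 · 2 · 1
2 · 1 · 3 · 1
3 · 2 · 3 · 3
0 · 1 · 2 · 1
t=14: 0 · 1 · 3 · 1
3 · 2 · 3 · 1
3 · 2 · 3 · 3
0 · 1 · 2 · 1
t=15: 0 · 2 · 3 · 1
3 · 2 · 3 · 1
3 · 2 · 3 · 3
0 · 1 · 2 · 1
t=16: 0 · 3 · 3 · 1
3 · 2 · 3 · 1
3 · 2 · 3 · 3
0 · 1 · 2 · 1
t=17: 2 · 2 · 1 · 2
1 · 2 · 2 · 3
1 · 1 · 2 · 0
1 · 2 · 3 · 2
t=18: 2 · 3 · 1 · 2
1 · 2 · 2 · 3
1 · 1 · 2 · 0
1 · 2 · 3 · 2
t=19: 3 · 0 · 2 · 2
1 · 3 · 2 · 3
1 · 1 · 2 · 0
1 · 2 · 3 · 2

2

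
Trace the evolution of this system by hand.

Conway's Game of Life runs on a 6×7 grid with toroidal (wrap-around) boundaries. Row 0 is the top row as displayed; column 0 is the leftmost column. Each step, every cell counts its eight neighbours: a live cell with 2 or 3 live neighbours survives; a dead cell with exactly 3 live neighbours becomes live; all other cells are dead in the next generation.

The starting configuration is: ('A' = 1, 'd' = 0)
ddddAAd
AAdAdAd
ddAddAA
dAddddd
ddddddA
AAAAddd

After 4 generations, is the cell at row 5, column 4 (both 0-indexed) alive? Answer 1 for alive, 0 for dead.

0

0) ddddAAd
AAdAdAd
ddAddAA
dAddddd
ddddddA
AAAAddd
1) dddddAd
AAAAddd
ddAdAAA
AddddAA
ddddddd
AAAAAAA
2) dddddAd
AAAAddd
ddAdAdd
AdddAdd
ddAAddd
AAAAAAA
3) dddddAd
dAAAAdd
AdAdAdd
dAAdAdd
ddddddd
AAdddAA
4) dddAdAd
dAAdAAd
AdddAAd
dAAdddd
ddAddAA
AddddAA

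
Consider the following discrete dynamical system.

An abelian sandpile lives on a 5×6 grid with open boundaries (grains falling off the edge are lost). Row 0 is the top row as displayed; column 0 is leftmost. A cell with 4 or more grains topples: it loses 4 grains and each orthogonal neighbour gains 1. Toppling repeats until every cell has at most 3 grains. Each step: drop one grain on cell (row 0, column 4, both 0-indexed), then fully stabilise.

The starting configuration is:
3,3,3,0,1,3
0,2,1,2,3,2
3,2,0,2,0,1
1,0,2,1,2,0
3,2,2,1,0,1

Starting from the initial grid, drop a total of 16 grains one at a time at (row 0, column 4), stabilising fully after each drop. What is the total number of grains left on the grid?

47

[0] 3,3,3,0,1,3
0,2,1,2,3,2
3,2,0,2,0,1
1,0,2,1,2,0
3,2,2,1,0,1
[1] 3,3,3,0,2,3
0,2,1,2,3,2
3,2,0,2,0,1
1,0,2,1,2,0
3,2,2,1,0,1
[2] 3,3,3,0,3,3
0,2,1,2,3,2
3,2,0,2,0,1
1,0,2,1,2,0
3,2,2,1,0,1
[3] 3,3,3,1,2,1
0,2,1,3,1,0
3,2,0,2,1,2
1,0,2,1,2,0
3,2,2,1,0,1
[4] 3,3,3,1,3,1
0,2,1,3,1,0
3,2,0,2,1,2
1,0,2,1,2,0
3,2,2,1,0,1
[5] 3,3,3,2,0,2
0,2,1,3,2,0
3,2,0,2,1,2
1,0,2,1,2,0
3,2,2,1,0,1
[6] 3,3,3,2,1,2
0,2,1,3,2,0
3,2,0,2,1,2
1,0,2,1,2,0
3,2,2,1,0,1
[7] 3,3,3,2,2,2
0,2,1,3,2,0
3,2,0,2,1,2
1,0,2,1,2,0
3,2,2,1,0,1
[8] 3,3,3,2,3,2
0,2,1,3,2,0
3,2,0,2,1,2
1,0,2,1,2,0
3,2,2,1,0,1
[9] 3,3,3,3,0,3
0,2,1,3,3,0
3,2,0,2,1,2
1,0,2,1,2,0
3,2,2,1,0,1
[10] 3,3,3,3,1,3
0,2,1,3,3,0
3,2,0,2,1,2
1,0,2,1,2,0
3,2,2,1,0,1
[11] 3,3,3,3,2,3
0,2,1,3,3,0
3,2,0,2,1,2
1,0,2,1,2,0
3,2,2,1,0,1
[12] 3,3,3,3,3,3
0,2,1,3,3,0
3,2,0,2,1,2
1,0,2,1,2,0
3,2,2,1,0,1
[13] 0,1,1,2,3,0
1,3,3,1,1,2
3,2,0,3,2,2
1,0,2,1,2,0
3,2,2,1,0,1
[14] 0,1,1,3,0,1
1,3,3,1,2,2
3,2,0,3,2,2
1,0,2,1,2,0
3,2,2,1,0,1
[15] 0,1,1,3,1,1
1,3,3,1,2,2
3,2,0,3,2,2
1,0,2,1,2,0
3,2,2,1,0,1
[16] 0,1,1,3,2,1
1,3,3,1,2,2
3,2,0,3,2,2
1,0,2,1,2,0
3,2,2,1,0,1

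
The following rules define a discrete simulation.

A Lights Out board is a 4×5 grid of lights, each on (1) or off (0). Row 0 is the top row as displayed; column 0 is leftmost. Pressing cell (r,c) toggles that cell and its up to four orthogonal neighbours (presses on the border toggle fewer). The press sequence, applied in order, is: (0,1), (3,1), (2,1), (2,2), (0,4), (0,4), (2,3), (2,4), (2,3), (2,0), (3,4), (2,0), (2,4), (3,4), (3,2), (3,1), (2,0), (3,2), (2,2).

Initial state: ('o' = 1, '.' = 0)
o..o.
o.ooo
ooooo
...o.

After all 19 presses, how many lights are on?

13

t=0: o..o.
o.ooo
ooooo
...o.
t=1: .ooo.
ooooo
ooooo
...o.
t=2: .ooo.
ooooo
o.ooo
oooo.
t=3: .ooo.
o.ooo
.o.oo
o.oo.
t=4: .ooo.
o..oo
..o.o
o..o.
t=5: .oo.o
o..o.
..o.o
o..o.
t=6: .ooo.
o..oo
..o.o
o..o.
t=7: .ooo.
o...o
...o.
o....
t=8: .ooo.
o....
....o
o...o
t=9: .ooo.
o..o.
..oo.
o..oo
t=10: .ooo.
...o.
oooo.
...oo
t=11: .ooo.
...o.
ooooo
.....
t=12: .ooo.
o..o.
..ooo
o....
t=13: .ooo.
o..oo
..o..
o...o
t=14: .ooo.
o..oo
..o.o
o..o.
t=15: .ooo.
o..oo
....o
ooo..
t=16: .ooo.
o..oo
.o..o
.....
t=17: .ooo.
...oo
o...o
o....
t=18: .ooo.
...oo
o.o.o
oooo.
t=19: .ooo.
..ooo
oo.oo
oo.o.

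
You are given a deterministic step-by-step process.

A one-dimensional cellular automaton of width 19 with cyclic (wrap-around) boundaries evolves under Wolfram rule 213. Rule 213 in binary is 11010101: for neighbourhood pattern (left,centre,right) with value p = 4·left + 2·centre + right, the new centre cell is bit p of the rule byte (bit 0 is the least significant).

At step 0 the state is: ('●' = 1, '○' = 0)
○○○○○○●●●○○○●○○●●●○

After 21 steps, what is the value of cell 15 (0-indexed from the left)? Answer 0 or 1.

[0] ○○○○○○●●●○○○●○○●●●○
[1] ●●●●●○○●●●●○●●○○●●●
[2] ●●●●●●○○●●●○○●●○○●●
[3] ●●●●●●●○○●●●○○●●○○●
[4] ●●●●●●●●○○●●●○○●●○○
[5] ○●●●●●●●●○○●●●○○●●○
[6] ○○●●●●●●●●○○●●●○○●●
[7] ●○○●●●●●●●●○○●●●○○●
[8] ●●○○●●●●●●●●○○●●●○○
[9] ○●●○○●●●●●●●●○○●●●○
[10] ○○●●○○●●●●●●●●○○●●●
[11] ●○○●●○○●●●●●●●●○○●●
[12] ●●○○●●○○●●●●●●●●○○●
[13] ●●●○○●●○○●●●●●●●●○○
[14] ○●●●○○●●○○●●●●●●●●○
[15] ○○●●●○○●●○○●●●●●●●●
[16] ●○○●●●○○●●○○●●●●●●●
[17] ●●○○●●●○○●●○○●●●●●●
[18] ●●●○○●●●○○●●○○●●●●●
[19] ●●●●○○●●●○○●●○○●●●●
[20] ●●●●●○○●●●○○●●○○●●●
[21] ●●●●●●○○●●●○○●●○○●●

0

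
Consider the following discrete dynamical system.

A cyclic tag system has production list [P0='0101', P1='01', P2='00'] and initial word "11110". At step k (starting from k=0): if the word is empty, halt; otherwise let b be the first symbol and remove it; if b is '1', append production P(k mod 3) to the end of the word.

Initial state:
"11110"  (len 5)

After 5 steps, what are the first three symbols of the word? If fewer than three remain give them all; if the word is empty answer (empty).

010

t=0: "11110"  (len 5)
t=1: "11100101"  (len 8)
t=2: "110010101"  (len 9)
t=3: "1001010100"  (len 10)
t=4: "0010101000101"  (len 13)
t=5: "010101000101"  (len 12)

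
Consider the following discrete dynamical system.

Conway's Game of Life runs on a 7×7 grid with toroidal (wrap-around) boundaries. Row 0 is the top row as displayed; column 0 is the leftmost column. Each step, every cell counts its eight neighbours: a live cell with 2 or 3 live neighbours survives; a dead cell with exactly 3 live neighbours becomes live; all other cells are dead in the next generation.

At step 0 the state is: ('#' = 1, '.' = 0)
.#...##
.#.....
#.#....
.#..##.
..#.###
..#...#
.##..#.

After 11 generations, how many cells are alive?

2

step 0: .#...##
.#.....
#.#....
.#..##.
..#.###
..#...#
.##..#.
step 1: .#...##
.##...#
#.#....
###.#..
###.#.#
#.#.#.#
.##..#.
step 2: .....##
..#..##
......#
.....#.
....#..
....#..
..###..
step 3: ..#...#
#......
......#
.....#.
....##.
....##.
...##..
step 4: ...#...
#.....#
......#
....###
......#
.......
...##..
step 5: ...##..
#.....#
.......
#.....#
......#
.......
...##..
step 6: ...###.
.......
.......
#.....#
#.....#
.......
...##..
step 7: ...#.#.
....#..
.......
#.....#
#.....#
.......
...#.#.
step 8: ...#.#.
....#..
.......
#.....#
#.....#
......#
.......
step 9: ....#..
....#..
.......
#.....#
.....#.
#.....#
.......
step 10: .......
.......
.......
......#
.....#.
......#
.......
step 11: .......
.......
.......
.......
.....##
.......
.......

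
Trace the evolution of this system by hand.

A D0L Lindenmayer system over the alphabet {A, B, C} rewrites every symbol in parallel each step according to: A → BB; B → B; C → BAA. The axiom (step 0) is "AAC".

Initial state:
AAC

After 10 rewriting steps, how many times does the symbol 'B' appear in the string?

step 0: AAC
step 1: BBBBBAA
step 2: BBBBBBBBB
step 3: BBBBBBBBB
step 4: BBBBBBBBB
step 5: BBBBBBBBB
step 6: BBBBBBBBB
step 7: BBBBBBBBB
step 8: BBBBBBBBB
step 9: BBBBBBBBB
step 10: BBBBBBBBB

9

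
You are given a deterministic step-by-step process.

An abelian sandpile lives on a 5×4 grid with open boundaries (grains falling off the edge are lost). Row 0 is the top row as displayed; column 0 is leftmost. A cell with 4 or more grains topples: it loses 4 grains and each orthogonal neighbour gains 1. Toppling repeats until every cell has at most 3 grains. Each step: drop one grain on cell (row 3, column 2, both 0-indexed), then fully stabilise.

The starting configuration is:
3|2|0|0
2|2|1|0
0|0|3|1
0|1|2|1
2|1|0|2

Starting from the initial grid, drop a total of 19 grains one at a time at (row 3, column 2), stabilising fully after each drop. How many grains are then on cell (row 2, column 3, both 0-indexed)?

1

0) 3|2|0|0
2|2|1|0
0|0|3|1
0|1|2|1
2|1|0|2
1) 3|2|0|0
2|2|1|0
0|0|3|1
0|1|3|1
2|1|0|2
2) 3|2|0|0
2|2|2|0
0|1|0|2
0|2|1|2
2|1|1|2
3) 3|2|0|0
2|2|2|0
0|1|0|2
0|2|2|2
2|1|1|2
4) 3|2|0|0
2|2|2|0
0|1|0|2
0|2|3|2
2|1|1|2
5) 3|2|0|0
2|2|2|0
0|1|1|2
0|3|0|3
2|1|2|2
6) 3|2|0|0
2|2|2|0
0|1|1|2
0|3|1|3
2|1|2|2
7) 3|2|0|0
2|2|2|0
0|1|1|2
0|3|2|3
2|1|2|2
8) 3|2|0|0
2|2|2|0
0|1|1|2
0|3|3|3
2|1|2|2
9) 3|2|0|0
2|2|2|0
0|2|2|3
1|0|2|0
2|2|3|3
10) 3|2|0|0
2|2|2|0
0|2|2|3
1|0|3|0
2|2|3|3
11) 3|2|0|0
2|2|2|0
0|2|3|3
1|1|1|2
2|3|1|0
12) 3|2|0|0
2|2|2|0
0|2|3|3
1|1|2|2
2|3|1|0
13) 3|2|0|0
2|2|2|0
0|2|3|3
1|1|3|2
2|3|1|0
14) 3|2|0|0
2|2|3|1
0|3|1|1
1|2|2|0
2|3|2|1
15) 3|2|0|0
2|2|3|1
0|3|1|1
1|2|3|0
2|3|2|1
16) 3|2|0|0
2|2|3|1
0|3|2|1
1|3|0|1
2|3|3|1
17) 3|2|0|0
2|2|3|1
0|3|2|1
1|3|1|1
2|3|3|1
18) 3|2|0|0
2|2|3|1
0|3|2|1
1|3|2|1
2|3|3|1
19) 3|2|0|0
2|2|3|1
0|3|2|1
1|3|3|1
2|3|3|1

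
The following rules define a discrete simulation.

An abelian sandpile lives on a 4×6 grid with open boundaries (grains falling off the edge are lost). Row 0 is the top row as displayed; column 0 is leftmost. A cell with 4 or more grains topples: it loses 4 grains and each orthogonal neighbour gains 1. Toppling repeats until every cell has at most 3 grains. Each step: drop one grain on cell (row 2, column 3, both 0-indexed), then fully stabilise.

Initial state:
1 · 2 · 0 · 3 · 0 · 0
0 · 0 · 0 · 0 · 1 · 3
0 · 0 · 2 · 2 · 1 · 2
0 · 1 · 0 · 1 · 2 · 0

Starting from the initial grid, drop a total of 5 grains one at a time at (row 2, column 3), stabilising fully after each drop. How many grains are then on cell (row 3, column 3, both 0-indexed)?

2

k=0  1 · 2 · 0 · 3 · 0 · 0
0 · 0 · 0 · 0 · 1 · 3
0 · 0 · 2 · 2 · 1 · 2
0 · 1 · 0 · 1 · 2 · 0
k=1  1 · 2 · 0 · 3 · 0 · 0
0 · 0 · 0 · 0 · 1 · 3
0 · 0 · 2 · 3 · 1 · 2
0 · 1 · 0 · 1 · 2 · 0
k=2  1 · 2 · 0 · 3 · 0 · 0
0 · 0 · 0 · 1 · 1 · 3
0 · 0 · 3 · 0 · 2 · 2
0 · 1 · 0 · 2 · 2 · 0
k=3  1 · 2 · 0 · 3 · 0 · 0
0 · 0 · 0 · 1 · 1 · 3
0 · 0 · 3 · 1 · 2 · 2
0 · 1 · 0 · 2 · 2 · 0
k=4  1 · 2 · 0 · 3 · 0 · 0
0 · 0 · 0 · 1 · 1 · 3
0 · 0 · 3 · 2 · 2 · 2
0 · 1 · 0 · 2 · 2 · 0
k=5  1 · 2 · 0 · 3 · 0 · 0
0 · 0 · 0 · 1 · 1 · 3
0 · 0 · 3 · 3 · 2 · 2
0 · 1 · 0 · 2 · 2 · 0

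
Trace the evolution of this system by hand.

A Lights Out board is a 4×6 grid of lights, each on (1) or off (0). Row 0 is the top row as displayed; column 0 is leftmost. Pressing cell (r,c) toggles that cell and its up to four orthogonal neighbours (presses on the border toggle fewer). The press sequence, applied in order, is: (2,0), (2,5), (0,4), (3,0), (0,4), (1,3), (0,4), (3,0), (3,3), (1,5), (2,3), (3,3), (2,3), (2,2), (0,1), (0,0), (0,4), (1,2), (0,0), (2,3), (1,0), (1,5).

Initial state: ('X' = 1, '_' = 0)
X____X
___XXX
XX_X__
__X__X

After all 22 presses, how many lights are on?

t=0: X____X
___XXX
XX_X__
__X__X
t=1: X____X
X__XXX
___X__
X_X__X
t=2: X____X
X__XX_
___XXX
X_X___
t=3: X__XX_
X__X__
___XXX
X_X___
t=4: X__XX_
X__X__
X__XXX
_XX___
t=5: X____X
X__XX_
X__XXX
_XX___
t=6: X__X_X
X_X___
X___XX
_XX___
t=7: X___X_
X_X_X_
X___XX
_XX___
t=8: X___X_
X_X_X_
____XX
X_X___
t=9: X___X_
X_X_X_
___XXX
X__XX_
t=10: X___XX
X_X__X
___XX_
X__XX_
t=11: X___XX
X_XX_X
__X___
X___X_
t=12: X___XX
X_XX_X
__XX__
X_XX__
t=13: X___XX
X_X__X
____X_
X_X___
t=14: X___XX
X____X
_XXXX_
X_____
t=15: _XX_XX
XX___X
_XXXX_
X_____
t=16: X_X_XX
_X___X
_XXXX_
X_____
t=17: X_XX__
_X__XX
_XXXX_
X_____
t=18: X__X__
__XXXX
_X_XX_
X_____
t=19: _X_X__
X_XXXX
_X_XX_
X_____
t=20: _X_X__
X_X_XX
_XX___
X__X__
t=21: XX_X__
_XX_XX
XXX___
X__X__
t=22: XX_X_X
_XX___
XXX__X
X__X__

12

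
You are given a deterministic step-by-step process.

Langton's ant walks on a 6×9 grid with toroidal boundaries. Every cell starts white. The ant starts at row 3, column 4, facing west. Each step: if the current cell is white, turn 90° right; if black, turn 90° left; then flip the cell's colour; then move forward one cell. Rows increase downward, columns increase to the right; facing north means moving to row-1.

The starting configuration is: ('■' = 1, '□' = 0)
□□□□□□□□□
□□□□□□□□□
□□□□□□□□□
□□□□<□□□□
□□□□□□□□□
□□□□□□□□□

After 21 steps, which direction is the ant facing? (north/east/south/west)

south

k=0  □□□□□□□□□
□□□□□□□□□
□□□□□□□□□
□□□□<□□□□
□□□□□□□□□
□□□□□□□□□
k=1  □□□□□□□□□
□□□□□□□□□
□□□□^□□□□
□□□□■□□□□
□□□□□□□□□
□□□□□□□□□
k=2  □□□□□□□□□
□□□□□□□□□
□□□□■>□□□
□□□□■□□□□
□□□□□□□□□
□□□□□□□□□
k=3  □□□□□□□□□
□□□□□□□□□
□□□□■■□□□
□□□□■v□□□
□□□□□□□□□
□□□□□□□□□
k=4  □□□□□□□□□
□□□□□□□□□
□□□□■■□□□
□□□□<■□□□
□□□□□□□□□
□□□□□□□□□
k=5  □□□□□□□□□
□□□□□□□□□
□□□□■■□□□
□□□□□■□□□
□□□□v□□□□
□□□□□□□□□
k=6  □□□□□□□□□
□□□□□□□□□
□□□□■■□□□
□□□□□■□□□
□□□<■□□□□
□□□□□□□□□
k=7  □□□□□□□□□
□□□□□□□□□
□□□□■■□□□
□□□^□■□□□
□□□■■□□□□
□□□□□□□□□
k=8  □□□□□□□□□
□□□□□□□□□
□□□□■■□□□
□□□■>■□□□
□□□■■□□□□
□□□□□□□□□
k=9  □□□□□□□□□
□□□□□□□□□
□□□□■■□□□
□□□■■■□□□
□□□■v□□□□
□□□□□□□□□
k=10  □□□□□□□□□
□□□□□□□□□
□□□□■■□□□
□□□■■■□□□
□□□■□>□□□
□□□□□□□□□
k=11  □□□□□□□□□
□□□□□□□□□
□□□□■■□□□
□□□■■■□□□
□□□■□■□□□
□□□□□v□□□
k=12  □□□□□□□□□
□□□□□□□□□
□□□□■■□□□
□□□■■■□□□
□□□■□■□□□
□□□□<■□□□
k=13  □□□□□□□□□
□□□□□□□□□
□□□□■■□□□
□□□■■■□□□
□□□■^■□□□
□□□□■■□□□
k=14  □□□□□□□□□
□□□□□□□□□
□□□□■■□□□
□□□■■■□□□
□□□■■>□□□
□□□□■■□□□
k=15  □□□□□□□□□
□□□□□□□□□
□□□□■■□□□
□□□■■^□□□
□□□■■□□□□
□□□□■■□□□
k=16  □□□□□□□□□
□□□□□□□□□
□□□□■■□□□
□□□■<□□□□
□□□■■□□□□
□□□□■■□□□
k=17  □□□□□□□□□
□□□□□□□□□
□□□□■■□□□
□□□■□□□□□
□□□■v□□□□
□□□□■■□□□
k=18  □□□□□□□□□
□□□□□□□□□
□□□□■■□□□
□□□■□□□□□
□□□■□>□□□
□□□□■■□□□
k=19  □□□□□□□□□
□□□□□□□□□
□□□□■■□□□
□□□■□□□□□
□□□■□■□□□
□□□□■v□□□
k=20  □□□□□□□□□
□□□□□□□□□
□□□□■■□□□
□□□■□□□□□
□□□■□■□□□
□□□□■□>□□
k=21  □□□□□□v□□
□□□□□□□□□
□□□□■■□□□
□□□■□□□□□
□□□■□■□□□
□□□□■□■□□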